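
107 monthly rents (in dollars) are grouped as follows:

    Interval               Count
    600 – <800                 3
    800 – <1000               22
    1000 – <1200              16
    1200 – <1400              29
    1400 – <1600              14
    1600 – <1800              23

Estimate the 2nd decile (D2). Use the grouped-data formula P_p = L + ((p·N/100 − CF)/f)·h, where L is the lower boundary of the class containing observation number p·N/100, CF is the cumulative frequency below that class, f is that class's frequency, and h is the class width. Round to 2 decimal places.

967.27

N = 107; target position k = 20/100 · 107 = 21.4.
Cumulative frequencies: 3, 25, 41, 70, 84, 107.
Observation 21.4 falls in the class 800 – <1000.
L = 800, CF = 3, f = 22, h = 200.
P20 = 800 + ((21.4 − 3)/22)·200 = 800 + 167.273 = 967.273.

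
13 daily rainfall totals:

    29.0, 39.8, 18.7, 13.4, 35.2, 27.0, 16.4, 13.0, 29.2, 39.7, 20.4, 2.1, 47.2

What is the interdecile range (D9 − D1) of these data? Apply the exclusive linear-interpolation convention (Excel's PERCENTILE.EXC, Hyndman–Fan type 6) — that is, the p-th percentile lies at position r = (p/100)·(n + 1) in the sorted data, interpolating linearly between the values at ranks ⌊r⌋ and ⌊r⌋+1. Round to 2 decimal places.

37.78

Sorted: 2.1, 13.0, 13.4, 16.4, 18.7, 20.4, 27.0, 29.0, 29.2, 35.2, 39.7, 39.8, 47.2.
n = 13.
P10: r = 1.4; ranks 1–2 are 2.1, 13.0; interpolating gives 6.46.
P90: r = 12.6; ranks 12–13 are 39.8, 47.2; interpolating gives 44.24.
Difference: 44.24 − 6.46 = 37.78.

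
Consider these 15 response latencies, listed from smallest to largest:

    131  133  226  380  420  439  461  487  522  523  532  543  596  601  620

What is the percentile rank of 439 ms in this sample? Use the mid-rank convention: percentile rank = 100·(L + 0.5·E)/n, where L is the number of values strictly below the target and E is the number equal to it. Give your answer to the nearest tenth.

Count below 439: L = 5; count equal: E = 1; n = 15.
Percentile rank = 100·(5 + 0.5·1)/15 = 100·5.5/15 = 36.67.

36.7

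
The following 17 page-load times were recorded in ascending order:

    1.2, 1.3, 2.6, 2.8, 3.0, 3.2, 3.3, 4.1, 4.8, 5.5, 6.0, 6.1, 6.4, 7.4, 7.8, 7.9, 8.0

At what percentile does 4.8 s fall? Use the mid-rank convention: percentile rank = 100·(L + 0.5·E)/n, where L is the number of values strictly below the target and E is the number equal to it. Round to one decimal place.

50.0

Count below 4.8: L = 8; count equal: E = 1; n = 17.
Percentile rank = 100·(8 + 0.5·1)/17 = 100·8.5/17 = 50.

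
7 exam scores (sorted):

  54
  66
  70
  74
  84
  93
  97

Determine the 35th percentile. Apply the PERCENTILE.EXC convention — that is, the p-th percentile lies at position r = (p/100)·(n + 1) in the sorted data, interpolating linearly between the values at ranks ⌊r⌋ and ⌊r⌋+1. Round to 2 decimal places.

n = 7.
r = (35/100)·(7 + 1) = 2.8.
Rank 2 is 66 and rank 3 is 70.
Interpolate: 66 + 0.8·(70 − 66) = 66 + 0.8·4 = 69.2.

69.20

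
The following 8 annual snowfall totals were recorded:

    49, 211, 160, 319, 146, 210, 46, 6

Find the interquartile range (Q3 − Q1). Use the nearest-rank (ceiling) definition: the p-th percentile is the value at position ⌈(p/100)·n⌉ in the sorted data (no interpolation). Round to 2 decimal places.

Sorted: 6, 46, 49, 146, 160, 210, 211, 319.
n = 8.
P25: rank ⌈25/100·8⌉ = 2 → 46.
P75: rank ⌈75/100·8⌉ = 6 → 210.
Difference: 210 − 46 = 164.

164.00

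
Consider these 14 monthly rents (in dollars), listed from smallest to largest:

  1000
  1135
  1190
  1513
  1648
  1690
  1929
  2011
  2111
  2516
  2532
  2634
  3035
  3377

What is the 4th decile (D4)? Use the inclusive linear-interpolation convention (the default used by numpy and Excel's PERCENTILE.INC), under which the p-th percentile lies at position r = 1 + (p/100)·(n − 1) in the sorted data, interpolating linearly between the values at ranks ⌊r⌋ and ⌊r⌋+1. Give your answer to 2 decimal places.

1737.80

n = 14.
r = 1 + (40/100)·(14 − 1) = 1 + 5.2 = 6.2.
Rank 6 is 1690 and rank 7 is 1929.
Interpolate: 1690 + 0.2·(1929 − 1690) = 1690 + 0.2·239 = 1737.8.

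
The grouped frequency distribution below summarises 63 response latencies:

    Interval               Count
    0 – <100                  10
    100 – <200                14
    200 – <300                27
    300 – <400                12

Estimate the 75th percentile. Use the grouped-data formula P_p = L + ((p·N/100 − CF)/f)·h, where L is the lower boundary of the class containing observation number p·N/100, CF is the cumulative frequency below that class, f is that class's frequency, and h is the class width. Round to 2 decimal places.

N = 63; target position k = 75/100 · 63 = 47.25.
Cumulative frequencies: 10, 24, 51, 63.
Observation 47.25 falls in the class 200 – <300.
L = 200, CF = 24, f = 27, h = 100.
P75 = 200 + ((47.25 − 24)/27)·100 = 200 + 86.1111 = 286.111.

286.11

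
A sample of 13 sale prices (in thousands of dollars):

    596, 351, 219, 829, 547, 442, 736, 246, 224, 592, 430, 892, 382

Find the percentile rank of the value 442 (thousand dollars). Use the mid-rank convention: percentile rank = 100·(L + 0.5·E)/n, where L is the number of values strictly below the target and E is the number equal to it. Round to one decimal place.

50.0

Sorted: 219, 224, 246, 351, 382, 430, 442, 547, 592, 596, 736, 829, 892.
Count below 442: L = 6; count equal: E = 1; n = 13.
Percentile rank = 100·(6 + 0.5·1)/13 = 100·6.5/13 = 50.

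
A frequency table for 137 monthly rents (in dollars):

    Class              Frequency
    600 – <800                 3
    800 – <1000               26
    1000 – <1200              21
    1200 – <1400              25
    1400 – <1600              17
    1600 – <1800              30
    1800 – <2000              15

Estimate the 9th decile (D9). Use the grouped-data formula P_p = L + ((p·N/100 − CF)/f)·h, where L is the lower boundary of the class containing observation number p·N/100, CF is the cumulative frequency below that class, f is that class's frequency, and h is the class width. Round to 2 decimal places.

1817.33

N = 137; target position k = 90/100 · 137 = 123.3.
Cumulative frequencies: 3, 29, 50, 75, 92, 122, 137.
Observation 123.3 falls in the class 1800 – <2000.
L = 1800, CF = 122, f = 15, h = 200.
P90 = 1800 + ((123.3 − 122)/15)·200 = 1800 + 17.3333 = 1817.33.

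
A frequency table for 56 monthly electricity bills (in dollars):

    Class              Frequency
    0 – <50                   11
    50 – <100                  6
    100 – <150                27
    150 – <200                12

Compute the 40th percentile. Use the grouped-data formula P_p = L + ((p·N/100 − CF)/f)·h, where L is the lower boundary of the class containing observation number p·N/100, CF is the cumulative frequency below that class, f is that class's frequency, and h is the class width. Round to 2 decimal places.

N = 56; target position k = 40/100 · 56 = 22.4.
Cumulative frequencies: 11, 17, 44, 56.
Observation 22.4 falls in the class 100 – <150.
L = 100, CF = 17, f = 27, h = 50.
P40 = 100 + ((22.4 − 17)/27)·50 = 100 + 10 = 110.

110.00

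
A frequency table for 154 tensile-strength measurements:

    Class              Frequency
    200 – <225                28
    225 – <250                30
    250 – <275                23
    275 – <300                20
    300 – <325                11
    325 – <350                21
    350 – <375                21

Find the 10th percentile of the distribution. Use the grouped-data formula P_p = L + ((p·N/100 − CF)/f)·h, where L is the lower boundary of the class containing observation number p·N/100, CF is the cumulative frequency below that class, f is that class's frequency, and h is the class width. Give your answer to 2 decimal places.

N = 154; target position k = 10/100 · 154 = 15.4.
Cumulative frequencies: 28, 58, 81, 101, 112, 133, 154.
Observation 15.4 falls in the class 200 – <225.
L = 200, CF = 0, f = 28, h = 25.
P10 = 200 + ((15.4 − 0)/28)·25 = 200 + 13.75 = 213.75.

213.75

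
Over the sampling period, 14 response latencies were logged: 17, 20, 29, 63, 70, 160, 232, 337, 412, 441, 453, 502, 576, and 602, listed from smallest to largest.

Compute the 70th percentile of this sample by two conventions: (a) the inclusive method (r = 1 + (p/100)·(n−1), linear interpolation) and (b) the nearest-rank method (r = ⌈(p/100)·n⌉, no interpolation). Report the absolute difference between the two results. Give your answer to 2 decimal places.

n = 14.
(a) r = 10.1; between ranks 10 (441) and 11 (453): 442.2.
(b) the nearest-rank method: rank 10 → 441.
|442.2 − 441| = 1.2.

1.20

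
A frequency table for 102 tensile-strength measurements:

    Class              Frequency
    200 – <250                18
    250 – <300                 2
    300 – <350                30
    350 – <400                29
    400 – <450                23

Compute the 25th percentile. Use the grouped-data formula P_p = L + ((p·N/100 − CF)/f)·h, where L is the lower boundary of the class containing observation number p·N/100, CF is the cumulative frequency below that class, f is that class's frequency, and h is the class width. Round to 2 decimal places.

N = 102; target position k = 25/100 · 102 = 25.5.
Cumulative frequencies: 18, 20, 50, 79, 102.
Observation 25.5 falls in the class 300 – <350.
L = 300, CF = 20, f = 30, h = 50.
P25 = 300 + ((25.5 − 20)/30)·50 = 300 + 9.16667 = 309.167.

309.17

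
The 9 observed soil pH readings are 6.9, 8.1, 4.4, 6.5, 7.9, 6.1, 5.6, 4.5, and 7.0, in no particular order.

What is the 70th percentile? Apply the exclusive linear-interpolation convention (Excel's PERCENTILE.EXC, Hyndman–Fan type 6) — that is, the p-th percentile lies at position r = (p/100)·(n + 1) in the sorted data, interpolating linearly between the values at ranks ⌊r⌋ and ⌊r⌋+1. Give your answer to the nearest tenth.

7.0

Sorted: 4.4, 4.5, 5.6, 6.1, 6.5, 6.9, 7.0, 7.9, 8.1.
n = 9.
r = (70/100)·(9 + 1) = 7.
r is an integer, so P70 is the value at rank 7: 7.0.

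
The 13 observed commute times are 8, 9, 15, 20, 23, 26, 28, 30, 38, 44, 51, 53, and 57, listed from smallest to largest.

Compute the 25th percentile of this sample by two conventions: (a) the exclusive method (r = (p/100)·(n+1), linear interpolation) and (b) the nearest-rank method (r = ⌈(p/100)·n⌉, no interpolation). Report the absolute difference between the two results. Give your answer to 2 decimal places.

2.50

n = 13.
(a) r = 3.5; between ranks 3 (15) and 4 (20): 17.5.
(b) the nearest-rank method: rank 4 → 20.
|17.5 − 20| = 2.5.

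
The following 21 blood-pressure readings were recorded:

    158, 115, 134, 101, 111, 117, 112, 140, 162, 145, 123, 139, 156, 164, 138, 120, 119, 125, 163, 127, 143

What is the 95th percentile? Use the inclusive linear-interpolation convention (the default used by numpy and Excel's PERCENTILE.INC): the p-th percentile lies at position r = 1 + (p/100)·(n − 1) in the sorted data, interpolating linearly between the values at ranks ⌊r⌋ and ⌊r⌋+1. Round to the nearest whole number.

Sorted: 101, 111, 112, 115, 117, 119, 120, 123, 125, 127, 134, 138, 139, 140, 143, 145, 156, 158, 162, 163, 164.
n = 21.
r = 1 + (95/100)·(21 − 1) = 1 + 19 = 20.
r is an integer, so P95 is the value at rank 20: 163.

163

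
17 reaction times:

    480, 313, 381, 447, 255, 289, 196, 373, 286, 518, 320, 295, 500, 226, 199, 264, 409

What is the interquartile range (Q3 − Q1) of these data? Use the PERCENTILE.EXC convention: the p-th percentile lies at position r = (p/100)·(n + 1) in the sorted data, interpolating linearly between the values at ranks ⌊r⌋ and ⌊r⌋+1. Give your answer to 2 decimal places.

Sorted: 196, 199, 226, 255, 264, 286, 289, 295, 313, 320, 373, 381, 409, 447, 480, 500, 518.
n = 17.
P25: r = 4.5; ranks 4–5 are 255, 264; interpolating gives 259.5.
P75: r = 13.5; ranks 13–14 are 409, 447; interpolating gives 428.
Difference: 428 − 259.5 = 168.5.

168.50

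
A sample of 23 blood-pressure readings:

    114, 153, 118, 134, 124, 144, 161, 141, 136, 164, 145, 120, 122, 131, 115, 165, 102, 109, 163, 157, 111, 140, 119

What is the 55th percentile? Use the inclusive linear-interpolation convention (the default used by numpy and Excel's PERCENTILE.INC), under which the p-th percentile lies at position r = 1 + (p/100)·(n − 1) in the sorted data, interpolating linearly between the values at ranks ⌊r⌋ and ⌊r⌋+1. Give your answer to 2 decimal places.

136.40

Sorted: 102, 109, 111, 114, 115, 118, 119, 120, 122, 124, 131, 134, 136, 140, 141, 144, 145, 153, 157, 161, 163, 164, 165.
n = 23.
r = 1 + (55/100)·(23 − 1) = 1 + 12.1 = 13.1.
Rank 13 is 136 and rank 14 is 140.
Interpolate: 136 + 0.1·(140 − 136) = 136 + 0.1·4 = 136.4.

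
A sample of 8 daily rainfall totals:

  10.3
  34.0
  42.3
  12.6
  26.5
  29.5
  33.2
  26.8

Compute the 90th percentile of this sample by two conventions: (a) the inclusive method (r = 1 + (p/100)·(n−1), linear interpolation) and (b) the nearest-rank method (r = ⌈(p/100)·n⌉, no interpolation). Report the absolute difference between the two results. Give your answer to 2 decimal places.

5.81

Sorted: 10.3, 12.6, 26.5, 26.8, 29.5, 33.2, 34.0, 42.3.
n = 8.
(a) r = 7.3; between ranks 7 (34.0) and 8 (42.3): 36.49.
(b) the nearest-rank method: rank 8 → 42.3.
|36.49 − 42.3| = 5.81.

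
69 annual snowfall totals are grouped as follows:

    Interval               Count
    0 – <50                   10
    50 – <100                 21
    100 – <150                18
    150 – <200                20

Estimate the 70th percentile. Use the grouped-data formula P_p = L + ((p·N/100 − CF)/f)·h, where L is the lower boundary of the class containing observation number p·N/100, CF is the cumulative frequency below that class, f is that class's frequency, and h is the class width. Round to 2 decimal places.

148.06

N = 69; target position k = 70/100 · 69 = 48.3.
Cumulative frequencies: 10, 31, 49, 69.
Observation 48.3 falls in the class 100 – <150.
L = 100, CF = 31, f = 18, h = 50.
P70 = 100 + ((48.3 − 31)/18)·50 = 100 + 48.0556 = 148.056.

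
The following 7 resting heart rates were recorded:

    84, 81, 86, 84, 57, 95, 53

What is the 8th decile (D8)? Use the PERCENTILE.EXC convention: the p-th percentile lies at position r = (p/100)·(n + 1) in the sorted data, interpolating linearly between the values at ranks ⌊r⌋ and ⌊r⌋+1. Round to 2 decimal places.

89.60

Sorted: 53, 57, 81, 84, 84, 86, 95.
n = 7.
r = (80/100)·(7 + 1) = 6.4.
Rank 6 is 86 and rank 7 is 95.
Interpolate: 86 + 0.4·(95 − 86) = 86 + 0.4·9 = 89.6.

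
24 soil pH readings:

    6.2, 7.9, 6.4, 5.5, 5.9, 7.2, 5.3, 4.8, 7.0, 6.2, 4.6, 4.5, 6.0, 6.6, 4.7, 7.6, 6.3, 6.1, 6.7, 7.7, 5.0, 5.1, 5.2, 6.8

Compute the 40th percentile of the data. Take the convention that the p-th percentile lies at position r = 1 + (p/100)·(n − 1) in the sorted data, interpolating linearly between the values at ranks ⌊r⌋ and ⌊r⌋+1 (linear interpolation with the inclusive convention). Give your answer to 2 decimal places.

5.92

Sorted: 4.5, 4.6, 4.7, 4.8, 5.0, 5.1, 5.2, 5.3, 5.5, 5.9, 6.0, 6.1, 6.2, 6.2, 6.3, 6.4, 6.6, 6.7, 6.8, 7.0, 7.2, 7.6, 7.7, 7.9.
n = 24.
r = 1 + (40/100)·(24 − 1) = 1 + 9.2 = 10.2.
Rank 10 is 5.9 and rank 11 is 6.0.
Interpolate: 5.9 + 0.2·(6.0 − 5.9) = 5.9 + 0.2·0.1 = 5.92.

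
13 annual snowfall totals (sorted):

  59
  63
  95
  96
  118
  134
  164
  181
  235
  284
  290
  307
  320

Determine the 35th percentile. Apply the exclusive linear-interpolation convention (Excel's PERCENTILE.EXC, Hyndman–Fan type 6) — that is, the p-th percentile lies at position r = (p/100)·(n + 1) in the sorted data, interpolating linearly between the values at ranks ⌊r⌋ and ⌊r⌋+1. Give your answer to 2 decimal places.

115.80

n = 13.
r = (35/100)·(13 + 1) = 4.9.
Rank 4 is 96 and rank 5 is 118.
Interpolate: 96 + 0.9·(118 − 96) = 96 + 0.9·22 = 115.8.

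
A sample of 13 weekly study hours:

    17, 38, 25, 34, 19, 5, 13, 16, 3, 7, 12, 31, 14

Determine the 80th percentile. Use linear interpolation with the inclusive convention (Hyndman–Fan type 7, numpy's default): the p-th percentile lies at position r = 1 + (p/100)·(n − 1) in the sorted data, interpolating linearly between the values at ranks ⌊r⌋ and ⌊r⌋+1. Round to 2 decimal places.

28.60

Sorted: 3, 5, 7, 12, 13, 14, 16, 17, 19, 25, 31, 34, 38.
n = 13.
r = 1 + (80/100)·(13 − 1) = 1 + 9.6 = 10.6.
Rank 10 is 25 and rank 11 is 31.
Interpolate: 25 + 0.6·(31 − 25) = 25 + 0.6·6 = 28.6.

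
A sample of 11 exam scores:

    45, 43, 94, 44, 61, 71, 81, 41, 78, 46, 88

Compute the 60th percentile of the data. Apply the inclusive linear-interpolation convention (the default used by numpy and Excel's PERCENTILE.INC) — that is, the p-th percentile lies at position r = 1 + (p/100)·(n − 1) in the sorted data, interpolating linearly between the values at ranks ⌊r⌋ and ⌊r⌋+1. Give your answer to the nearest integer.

71

Sorted: 41, 43, 44, 45, 46, 61, 71, 78, 81, 88, 94.
n = 11.
r = 1 + (60/100)·(11 − 1) = 1 + 6 = 7.
r is an integer, so P60 is the value at rank 7: 71.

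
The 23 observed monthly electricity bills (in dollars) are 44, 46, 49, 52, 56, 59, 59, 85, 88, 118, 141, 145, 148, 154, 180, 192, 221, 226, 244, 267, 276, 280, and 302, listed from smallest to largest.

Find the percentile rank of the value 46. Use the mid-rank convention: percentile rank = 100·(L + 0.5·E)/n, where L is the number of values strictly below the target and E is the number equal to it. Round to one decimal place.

6.5

Count below 46: L = 1; count equal: E = 1; n = 23.
Percentile rank = 100·(1 + 0.5·1)/23 = 100·1.5/23 = 6.522.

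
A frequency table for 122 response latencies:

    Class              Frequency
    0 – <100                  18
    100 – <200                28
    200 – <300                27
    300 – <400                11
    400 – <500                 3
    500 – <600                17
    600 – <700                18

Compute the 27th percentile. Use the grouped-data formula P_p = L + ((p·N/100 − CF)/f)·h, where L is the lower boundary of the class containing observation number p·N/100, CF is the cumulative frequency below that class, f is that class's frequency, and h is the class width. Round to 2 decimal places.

153.36

N = 122; target position k = 27/100 · 122 = 32.94.
Cumulative frequencies: 18, 46, 73, 84, 87, 104, 122.
Observation 32.94 falls in the class 100 – <200.
L = 100, CF = 18, f = 28, h = 100.
P27 = 100 + ((32.94 − 18)/28)·100 = 100 + 53.3571 = 153.357.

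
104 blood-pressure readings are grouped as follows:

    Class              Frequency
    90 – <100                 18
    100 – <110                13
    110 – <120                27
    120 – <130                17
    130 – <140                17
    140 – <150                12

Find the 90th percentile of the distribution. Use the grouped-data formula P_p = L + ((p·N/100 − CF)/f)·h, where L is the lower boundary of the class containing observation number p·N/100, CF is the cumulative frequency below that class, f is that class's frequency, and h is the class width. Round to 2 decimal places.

N = 104; target position k = 90/100 · 104 = 93.6.
Cumulative frequencies: 18, 31, 58, 75, 92, 104.
Observation 93.6 falls in the class 140 – <150.
L = 140, CF = 92, f = 12, h = 10.
P90 = 140 + ((93.6 − 92)/12)·10 = 140 + 1.33333 = 141.333.

141.33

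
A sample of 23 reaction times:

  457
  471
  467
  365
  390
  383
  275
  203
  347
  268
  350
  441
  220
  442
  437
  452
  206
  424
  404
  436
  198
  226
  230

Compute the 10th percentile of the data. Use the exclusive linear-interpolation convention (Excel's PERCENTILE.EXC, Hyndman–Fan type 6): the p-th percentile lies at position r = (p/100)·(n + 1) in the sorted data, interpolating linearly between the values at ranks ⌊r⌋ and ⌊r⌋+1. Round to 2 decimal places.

Sorted: 198, 203, 206, 220, 226, 230, 268, 275, 347, 350, 365, 383, 390, 404, 424, 436, 437, 441, 442, 452, 457, 467, 471.
n = 23.
r = (10/100)·(23 + 1) = 2.4.
Rank 2 is 203 and rank 3 is 206.
Interpolate: 203 + 0.4·(206 − 203) = 203 + 0.4·3 = 204.2.

204.20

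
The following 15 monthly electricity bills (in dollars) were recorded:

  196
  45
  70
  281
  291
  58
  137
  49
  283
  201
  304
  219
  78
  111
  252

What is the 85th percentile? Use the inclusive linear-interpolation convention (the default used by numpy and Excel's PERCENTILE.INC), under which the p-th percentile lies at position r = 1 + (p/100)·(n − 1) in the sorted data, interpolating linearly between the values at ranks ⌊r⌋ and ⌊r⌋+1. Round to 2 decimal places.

Sorted: 45, 49, 58, 70, 78, 111, 137, 196, 201, 219, 252, 281, 283, 291, 304.
n = 15.
r = 1 + (85/100)·(15 − 1) = 1 + 11.9 = 12.9.
Rank 12 is 281 and rank 13 is 283.
Interpolate: 281 + 0.9·(283 − 281) = 281 + 0.9·2 = 282.8.

282.80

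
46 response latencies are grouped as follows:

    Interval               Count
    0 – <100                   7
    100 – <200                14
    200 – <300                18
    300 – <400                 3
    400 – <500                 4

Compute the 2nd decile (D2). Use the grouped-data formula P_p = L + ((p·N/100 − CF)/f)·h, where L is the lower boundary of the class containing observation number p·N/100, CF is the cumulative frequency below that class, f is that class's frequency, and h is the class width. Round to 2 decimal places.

N = 46; target position k = 20/100 · 46 = 9.2.
Cumulative frequencies: 7, 21, 39, 42, 46.
Observation 9.2 falls in the class 100 – <200.
L = 100, CF = 7, f = 14, h = 100.
P20 = 100 + ((9.2 − 7)/14)·100 = 100 + 15.7143 = 115.714.

115.71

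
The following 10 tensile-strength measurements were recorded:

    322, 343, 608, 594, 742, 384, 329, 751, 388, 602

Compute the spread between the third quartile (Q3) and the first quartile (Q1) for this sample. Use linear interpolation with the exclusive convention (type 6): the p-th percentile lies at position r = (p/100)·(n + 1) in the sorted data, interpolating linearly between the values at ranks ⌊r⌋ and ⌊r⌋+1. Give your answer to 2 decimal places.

Sorted: 322, 329, 343, 384, 388, 594, 602, 608, 742, 751.
n = 10.
P25: r = 2.75; ranks 2–3 are 329, 343; interpolating gives 339.5.
P75: r = 8.25; ranks 8–9 are 608, 742; interpolating gives 641.5.
Difference: 641.5 − 339.5 = 302.

302.00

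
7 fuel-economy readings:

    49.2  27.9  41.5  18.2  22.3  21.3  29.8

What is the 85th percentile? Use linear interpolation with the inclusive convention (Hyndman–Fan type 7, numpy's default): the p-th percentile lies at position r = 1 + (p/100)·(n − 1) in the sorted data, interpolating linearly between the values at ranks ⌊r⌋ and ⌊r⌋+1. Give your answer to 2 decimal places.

42.27

Sorted: 18.2, 21.3, 22.3, 27.9, 29.8, 41.5, 49.2.
n = 7.
r = 1 + (85/100)·(7 − 1) = 1 + 5.1 = 6.1.
Rank 6 is 41.5 and rank 7 is 49.2.
Interpolate: 41.5 + 0.1·(49.2 − 41.5) = 41.5 + 0.1·7.7 = 42.27.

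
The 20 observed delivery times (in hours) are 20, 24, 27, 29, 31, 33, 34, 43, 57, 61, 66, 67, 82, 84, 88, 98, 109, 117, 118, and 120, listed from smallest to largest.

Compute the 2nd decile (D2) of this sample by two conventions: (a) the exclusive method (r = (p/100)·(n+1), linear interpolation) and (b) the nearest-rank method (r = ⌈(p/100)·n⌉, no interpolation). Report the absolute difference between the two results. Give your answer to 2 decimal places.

n = 20.
(a) r = 4.2; between ranks 4 (29) and 5 (31): 29.4.
(b) the nearest-rank method: rank 4 → 29.
|29.4 − 29| = 0.4.

0.40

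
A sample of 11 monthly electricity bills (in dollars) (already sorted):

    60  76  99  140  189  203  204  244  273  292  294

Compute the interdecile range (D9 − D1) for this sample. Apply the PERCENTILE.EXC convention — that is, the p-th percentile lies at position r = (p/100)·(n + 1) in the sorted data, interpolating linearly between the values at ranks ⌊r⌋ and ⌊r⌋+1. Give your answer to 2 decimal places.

n = 11.
P10: r = 1.2; ranks 1–2 are 60, 76; interpolating gives 63.2.
P90: r = 10.8; ranks 10–11 are 292, 294; interpolating gives 293.6.
Difference: 293.6 − 63.2 = 230.4.

230.40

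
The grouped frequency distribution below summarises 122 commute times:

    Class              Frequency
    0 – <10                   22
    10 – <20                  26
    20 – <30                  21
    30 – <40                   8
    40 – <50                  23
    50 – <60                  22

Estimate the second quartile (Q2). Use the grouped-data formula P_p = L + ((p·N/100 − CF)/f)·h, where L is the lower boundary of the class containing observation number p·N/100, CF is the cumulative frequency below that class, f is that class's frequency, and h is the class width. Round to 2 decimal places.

N = 122; target position k = 50/100 · 122 = 61.
Cumulative frequencies: 22, 48, 69, 77, 100, 122.
Observation 61 falls in the class 20 – <30.
L = 20, CF = 48, f = 21, h = 10.
P50 = 20 + ((61 − 48)/21)·10 = 20 + 6.19048 = 26.1905.

26.19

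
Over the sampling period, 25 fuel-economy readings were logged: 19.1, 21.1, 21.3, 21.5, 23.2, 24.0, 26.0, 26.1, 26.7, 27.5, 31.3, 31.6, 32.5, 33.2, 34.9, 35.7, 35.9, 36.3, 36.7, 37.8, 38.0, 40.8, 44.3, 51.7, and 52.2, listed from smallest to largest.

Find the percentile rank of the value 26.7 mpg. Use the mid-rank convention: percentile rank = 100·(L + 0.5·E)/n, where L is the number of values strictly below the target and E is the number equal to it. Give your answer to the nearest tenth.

Count below 26.7: L = 8; count equal: E = 1; n = 25.
Percentile rank = 100·(8 + 0.5·1)/25 = 100·8.5/25 = 34.

34.0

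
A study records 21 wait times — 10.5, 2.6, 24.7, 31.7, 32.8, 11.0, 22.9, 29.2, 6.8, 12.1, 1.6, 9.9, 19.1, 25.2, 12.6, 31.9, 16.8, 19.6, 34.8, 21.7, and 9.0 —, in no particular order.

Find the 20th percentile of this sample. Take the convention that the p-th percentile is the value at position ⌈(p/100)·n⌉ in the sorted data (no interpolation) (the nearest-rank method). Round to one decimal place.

Sorted: 1.6, 2.6, 6.8, 9.0, 9.9, 10.5, 11.0, 12.1, 12.6, 16.8, 19.1, 19.6, 21.7, 22.9, 24.7, 25.2, 29.2, 31.7, 31.9, 32.8, 34.8.
n = 21.
Position = ⌈20/100 · 21⌉ = ⌈4.2⌉ = 5.
The value at rank 5 is 9.9.

9.9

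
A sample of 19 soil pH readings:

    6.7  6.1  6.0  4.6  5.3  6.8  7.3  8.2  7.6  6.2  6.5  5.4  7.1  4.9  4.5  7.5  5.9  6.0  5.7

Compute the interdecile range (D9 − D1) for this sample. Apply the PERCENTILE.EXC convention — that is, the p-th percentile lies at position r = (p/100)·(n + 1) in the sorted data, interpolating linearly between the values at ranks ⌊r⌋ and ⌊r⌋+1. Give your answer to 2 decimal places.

3.00

Sorted: 4.5, 4.6, 4.9, 5.3, 5.4, 5.7, 5.9, 6.0, 6.0, 6.1, 6.2, 6.5, 6.7, 6.8, 7.1, 7.3, 7.5, 7.6, 8.2.
n = 19.
P10: r = 2 (integer) → 4.6.
P90: r = 18 (integer) → 7.6.
Difference: 7.6 − 4.6 = 3.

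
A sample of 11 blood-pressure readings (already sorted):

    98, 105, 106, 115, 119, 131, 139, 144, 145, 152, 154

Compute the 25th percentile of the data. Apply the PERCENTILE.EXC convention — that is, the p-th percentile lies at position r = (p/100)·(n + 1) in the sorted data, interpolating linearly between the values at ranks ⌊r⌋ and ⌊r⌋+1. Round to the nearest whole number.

n = 11.
r = (25/100)·(11 + 1) = 3.
r is an integer, so P25 is the value at rank 3: 106.

106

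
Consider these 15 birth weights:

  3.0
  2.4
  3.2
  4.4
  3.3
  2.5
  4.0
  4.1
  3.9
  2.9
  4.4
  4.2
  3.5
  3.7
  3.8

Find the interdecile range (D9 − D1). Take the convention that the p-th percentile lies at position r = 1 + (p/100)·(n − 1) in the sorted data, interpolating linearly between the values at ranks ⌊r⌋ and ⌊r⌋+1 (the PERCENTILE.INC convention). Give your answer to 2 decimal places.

1.66

Sorted: 2.4, 2.5, 2.9, 3.0, 3.2, 3.3, 3.5, 3.7, 3.8, 3.9, 4.0, 4.1, 4.2, 4.4, 4.4.
n = 15.
P10: r = 2.4; ranks 2–3 are 2.5, 2.9; interpolating gives 2.66.
P90: r = 13.6; ranks 13–14 are 4.2, 4.4; interpolating gives 4.32.
Difference: 4.32 − 2.66 = 1.66.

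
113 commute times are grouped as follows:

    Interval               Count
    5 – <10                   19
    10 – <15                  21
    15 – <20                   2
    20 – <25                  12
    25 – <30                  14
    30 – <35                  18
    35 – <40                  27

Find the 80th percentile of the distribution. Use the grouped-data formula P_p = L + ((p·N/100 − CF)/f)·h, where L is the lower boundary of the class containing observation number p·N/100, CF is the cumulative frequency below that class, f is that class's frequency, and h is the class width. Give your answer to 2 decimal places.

35.81

N = 113; target position k = 80/100 · 113 = 90.4.
Cumulative frequencies: 19, 40, 42, 54, 68, 86, 113.
Observation 90.4 falls in the class 35 – <40.
L = 35, CF = 86, f = 27, h = 5.
P80 = 35 + ((90.4 − 86)/27)·5 = 35 + 0.814815 = 35.8148.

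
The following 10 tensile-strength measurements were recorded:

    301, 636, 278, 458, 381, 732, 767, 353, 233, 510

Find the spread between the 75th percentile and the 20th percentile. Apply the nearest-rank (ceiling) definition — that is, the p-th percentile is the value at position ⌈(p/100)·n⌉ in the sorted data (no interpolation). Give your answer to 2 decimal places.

358.00

Sorted: 233, 278, 301, 353, 381, 458, 510, 636, 732, 767.
n = 10.
P20: rank ⌈20/100·10⌉ = 2 → 278.
P75: rank ⌈75/100·10⌉ = 8 → 636.
Difference: 636 − 278 = 358.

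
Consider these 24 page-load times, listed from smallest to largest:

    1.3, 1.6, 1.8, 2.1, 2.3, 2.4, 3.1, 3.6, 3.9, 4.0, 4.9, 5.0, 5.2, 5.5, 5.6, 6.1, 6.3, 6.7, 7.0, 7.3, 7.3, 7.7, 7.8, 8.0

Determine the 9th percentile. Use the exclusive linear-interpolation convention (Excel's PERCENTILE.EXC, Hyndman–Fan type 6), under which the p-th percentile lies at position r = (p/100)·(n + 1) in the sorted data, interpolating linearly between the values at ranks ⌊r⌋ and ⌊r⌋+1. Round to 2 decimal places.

n = 24.
r = (9/100)·(24 + 1) = 2.25.
Rank 2 is 1.6 and rank 3 is 1.8.
Interpolate: 1.6 + 0.25·(1.8 − 1.6) = 1.6 + 0.25·0.2 = 1.65.

1.65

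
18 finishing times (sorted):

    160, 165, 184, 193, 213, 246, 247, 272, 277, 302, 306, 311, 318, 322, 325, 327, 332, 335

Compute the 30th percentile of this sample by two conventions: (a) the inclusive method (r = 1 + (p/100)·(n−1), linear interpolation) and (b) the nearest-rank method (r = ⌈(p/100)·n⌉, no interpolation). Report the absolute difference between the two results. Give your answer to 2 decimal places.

0.10

n = 18.
(a) r = 6.1; between ranks 6 (246) and 7 (247): 246.1.
(b) the nearest-rank method: rank 6 → 246.
|246.1 − 246| = 0.1.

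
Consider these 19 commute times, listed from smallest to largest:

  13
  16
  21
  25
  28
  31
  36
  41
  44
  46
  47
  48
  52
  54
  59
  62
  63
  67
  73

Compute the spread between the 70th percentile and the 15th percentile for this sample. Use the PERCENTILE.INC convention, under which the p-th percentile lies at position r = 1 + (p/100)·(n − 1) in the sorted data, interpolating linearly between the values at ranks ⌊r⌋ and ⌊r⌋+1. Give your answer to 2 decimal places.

n = 19.
P15: r = 3.7; ranks 3–4 are 21, 25; interpolating gives 23.8.
P70: r = 13.6; ranks 13–14 are 52, 54; interpolating gives 53.2.
Difference: 53.2 − 23.8 = 29.4.

29.40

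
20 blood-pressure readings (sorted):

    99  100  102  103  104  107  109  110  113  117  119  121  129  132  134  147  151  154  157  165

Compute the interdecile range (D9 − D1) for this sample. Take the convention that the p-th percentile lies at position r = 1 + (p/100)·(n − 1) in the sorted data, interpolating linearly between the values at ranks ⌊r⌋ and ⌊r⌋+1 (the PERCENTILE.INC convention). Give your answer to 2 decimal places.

n = 20.
P10: r = 2.9; ranks 2–3 are 100, 102; interpolating gives 101.8.
P90: r = 18.1; ranks 18–19 are 154, 157; interpolating gives 154.3.
Difference: 154.3 − 101.8 = 52.5.

52.50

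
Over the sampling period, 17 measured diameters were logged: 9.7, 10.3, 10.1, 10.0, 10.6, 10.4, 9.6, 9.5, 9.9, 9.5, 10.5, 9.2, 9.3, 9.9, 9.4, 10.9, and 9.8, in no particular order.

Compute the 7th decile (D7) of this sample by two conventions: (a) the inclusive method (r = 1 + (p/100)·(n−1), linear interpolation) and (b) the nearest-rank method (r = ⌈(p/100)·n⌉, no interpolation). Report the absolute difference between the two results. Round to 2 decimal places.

Sorted: 9.2, 9.3, 9.4, 9.5, 9.5, 9.6, 9.7, 9.8, 9.9, 9.9, 10.0, 10.1, 10.3, 10.4, 10.5, 10.6, 10.9.
n = 17.
(a) r = 12.2; between ranks 12 (10.1) and 13 (10.3): 10.14.
(b) the nearest-rank method: rank 12 → 10.1.
|10.14 − 10.1| = 0.04.

0.04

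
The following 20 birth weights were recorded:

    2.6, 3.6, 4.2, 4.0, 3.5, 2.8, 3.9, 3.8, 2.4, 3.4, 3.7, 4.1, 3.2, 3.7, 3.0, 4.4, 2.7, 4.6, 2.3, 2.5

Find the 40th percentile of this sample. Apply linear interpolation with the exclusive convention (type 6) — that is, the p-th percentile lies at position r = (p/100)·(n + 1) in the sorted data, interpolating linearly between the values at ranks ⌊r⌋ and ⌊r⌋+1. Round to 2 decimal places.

3.28

Sorted: 2.3, 2.4, 2.5, 2.6, 2.7, 2.8, 3.0, 3.2, 3.4, 3.5, 3.6, 3.7, 3.7, 3.8, 3.9, 4.0, 4.1, 4.2, 4.4, 4.6.
n = 20.
r = (40/100)·(20 + 1) = 8.4.
Rank 8 is 3.2 and rank 9 is 3.4.
Interpolate: 3.2 + 0.4·(3.4 − 3.2) = 3.2 + 0.4·0.2 = 3.28.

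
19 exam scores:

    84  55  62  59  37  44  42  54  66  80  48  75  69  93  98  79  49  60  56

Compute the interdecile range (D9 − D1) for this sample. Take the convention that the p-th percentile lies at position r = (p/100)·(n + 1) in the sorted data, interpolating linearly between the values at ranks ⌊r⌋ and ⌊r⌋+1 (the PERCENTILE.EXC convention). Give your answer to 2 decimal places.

51.00

Sorted: 37, 42, 44, 48, 49, 54, 55, 56, 59, 60, 62, 66, 69, 75, 79, 80, 84, 93, 98.
n = 19.
P10: r = 2 (integer) → 42.
P90: r = 18 (integer) → 93.
Difference: 93 − 42 = 51.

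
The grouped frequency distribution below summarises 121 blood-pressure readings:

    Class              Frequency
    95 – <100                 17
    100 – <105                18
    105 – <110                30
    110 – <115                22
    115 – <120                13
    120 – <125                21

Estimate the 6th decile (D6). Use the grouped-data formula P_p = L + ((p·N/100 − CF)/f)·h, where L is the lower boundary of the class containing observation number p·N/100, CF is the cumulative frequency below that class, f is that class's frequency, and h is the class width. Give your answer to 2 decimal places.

111.73

N = 121; target position k = 60/100 · 121 = 72.6.
Cumulative frequencies: 17, 35, 65, 87, 100, 121.
Observation 72.6 falls in the class 110 – <115.
L = 110, CF = 65, f = 22, h = 5.
P60 = 110 + ((72.6 − 65)/22)·5 = 110 + 1.72727 = 111.727.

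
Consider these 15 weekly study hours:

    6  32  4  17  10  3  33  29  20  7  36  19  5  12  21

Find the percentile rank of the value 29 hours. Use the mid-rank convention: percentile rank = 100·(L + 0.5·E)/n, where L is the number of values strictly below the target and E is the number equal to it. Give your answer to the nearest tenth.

Sorted: 3, 4, 5, 6, 7, 10, 12, 17, 19, 20, 21, 29, 32, 33, 36.
Count below 29: L = 11; count equal: E = 1; n = 15.
Percentile rank = 100·(11 + 0.5·1)/15 = 100·11.5/15 = 76.67.

76.7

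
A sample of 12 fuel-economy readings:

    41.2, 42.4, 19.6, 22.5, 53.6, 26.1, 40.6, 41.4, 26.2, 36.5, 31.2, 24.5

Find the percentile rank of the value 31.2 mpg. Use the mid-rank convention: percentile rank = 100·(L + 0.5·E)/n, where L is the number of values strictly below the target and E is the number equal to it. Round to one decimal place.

45.8

Sorted: 19.6, 22.5, 24.5, 26.1, 26.2, 31.2, 36.5, 40.6, 41.2, 41.4, 42.4, 53.6.
Count below 31.2: L = 5; count equal: E = 1; n = 12.
Percentile rank = 100·(5 + 0.5·1)/12 = 100·5.5/12 = 45.83.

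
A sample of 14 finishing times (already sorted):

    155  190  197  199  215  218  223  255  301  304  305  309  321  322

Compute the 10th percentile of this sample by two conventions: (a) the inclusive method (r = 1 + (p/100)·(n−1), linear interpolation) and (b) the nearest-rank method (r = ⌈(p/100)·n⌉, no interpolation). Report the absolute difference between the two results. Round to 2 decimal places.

2.10

n = 14.
(a) r = 2.3; between ranks 2 (190) and 3 (197): 192.1.
(b) the nearest-rank method: rank 2 → 190.
|192.1 − 190| = 2.1.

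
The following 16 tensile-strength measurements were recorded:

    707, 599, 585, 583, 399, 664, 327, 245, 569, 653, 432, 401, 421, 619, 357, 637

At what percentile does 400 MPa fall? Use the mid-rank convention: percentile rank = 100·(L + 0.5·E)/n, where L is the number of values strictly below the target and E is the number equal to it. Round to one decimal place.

25.0

Sorted: 245, 327, 357, 399, 401, 421, 432, 569, 583, 585, 599, 619, 637, 653, 664, 707.
Count below 400: L = 4; count equal: E = 0; n = 16.
Percentile rank = 100·(4 + 0.5·0)/16 = 100·4/16 = 25.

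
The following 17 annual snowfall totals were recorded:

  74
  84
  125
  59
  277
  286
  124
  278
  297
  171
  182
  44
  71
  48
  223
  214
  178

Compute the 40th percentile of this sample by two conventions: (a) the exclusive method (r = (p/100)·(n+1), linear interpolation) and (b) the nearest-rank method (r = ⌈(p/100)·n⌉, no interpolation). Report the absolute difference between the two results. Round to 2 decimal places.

Sorted: 44, 48, 59, 71, 74, 84, 124, 125, 171, 178, 182, 214, 223, 277, 278, 286, 297.
n = 17.
(a) r = 7.2; between ranks 7 (124) and 8 (125): 124.2.
(b) the nearest-rank method: rank 7 → 124.
|124.2 − 124| = 0.2.

0.20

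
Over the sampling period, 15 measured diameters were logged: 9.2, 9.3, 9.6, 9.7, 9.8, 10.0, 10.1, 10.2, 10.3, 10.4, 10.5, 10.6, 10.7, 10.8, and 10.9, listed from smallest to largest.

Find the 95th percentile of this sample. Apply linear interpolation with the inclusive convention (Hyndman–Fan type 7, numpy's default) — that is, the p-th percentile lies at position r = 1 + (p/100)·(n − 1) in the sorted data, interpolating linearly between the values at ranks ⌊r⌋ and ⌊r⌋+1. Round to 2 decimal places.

10.83

n = 15.
r = 1 + (95/100)·(15 − 1) = 1 + 13.3 = 14.3.
Rank 14 is 10.8 and rank 15 is 10.9.
Interpolate: 10.8 + 0.3·(10.9 − 10.8) = 10.8 + 0.3·0.1 = 10.83.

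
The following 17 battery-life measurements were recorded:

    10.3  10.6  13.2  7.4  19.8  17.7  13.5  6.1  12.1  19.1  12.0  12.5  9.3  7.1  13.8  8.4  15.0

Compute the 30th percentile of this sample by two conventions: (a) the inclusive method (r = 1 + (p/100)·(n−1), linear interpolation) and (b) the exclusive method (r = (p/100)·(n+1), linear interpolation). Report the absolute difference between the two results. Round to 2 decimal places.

0.40

Sorted: 6.1, 7.1, 7.4, 8.4, 9.3, 10.3, 10.6, 12.0, 12.1, 12.5, 13.2, 13.5, 13.8, 15.0, 17.7, 19.1, 19.8.
n = 17.
(a) r = 5.8; between ranks 5 (9.3) and 6 (10.3): 10.1.
(b) r = 5.4; between ranks 5 (9.3) and 6 (10.3): 9.7.
|10.1 − 9.7| = 0.4.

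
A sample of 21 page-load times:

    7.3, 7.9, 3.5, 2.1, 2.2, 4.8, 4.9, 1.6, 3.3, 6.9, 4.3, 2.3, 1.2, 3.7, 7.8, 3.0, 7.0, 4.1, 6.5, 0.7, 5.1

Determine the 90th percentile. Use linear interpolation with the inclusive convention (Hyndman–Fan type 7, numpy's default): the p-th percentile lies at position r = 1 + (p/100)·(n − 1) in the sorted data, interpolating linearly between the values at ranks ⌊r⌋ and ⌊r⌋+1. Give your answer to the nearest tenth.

7.3

Sorted: 0.7, 1.2, 1.6, 2.1, 2.2, 2.3, 3.0, 3.3, 3.5, 3.7, 4.1, 4.3, 4.8, 4.9, 5.1, 6.5, 6.9, 7.0, 7.3, 7.8, 7.9.
n = 21.
r = 1 + (90/100)·(21 − 1) = 1 + 18 = 19.
r is an integer, so P90 is the value at rank 19: 7.3.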